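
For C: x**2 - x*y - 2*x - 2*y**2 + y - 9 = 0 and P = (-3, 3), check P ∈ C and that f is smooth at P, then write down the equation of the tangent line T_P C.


Tangent line at P: -11*x - 8*y - 9 = 0.

Step 1: f(-3, 3) = 0, so P lies on C.
Step 2: partial derivatives
  f_x(x, y) = 2*x - y - 2, f_y(x, y) = -x - 4*y + 1.
  f_x(P) = -11, f_y(P) = -8 (gradient nonzero, so P is smooth).
Step 3: tangent line at P: -11·(x − -3) + -8·(y − 3) = 0.
Expanding: -11*x - 8*y - 9 = 0.


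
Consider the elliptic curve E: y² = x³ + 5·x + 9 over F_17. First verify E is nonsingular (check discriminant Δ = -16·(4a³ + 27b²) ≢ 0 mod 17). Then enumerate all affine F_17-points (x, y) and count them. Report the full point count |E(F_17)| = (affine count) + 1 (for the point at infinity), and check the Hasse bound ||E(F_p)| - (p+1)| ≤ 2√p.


Affine points = {(0, 3), (0, 14), (1, 7), (1, 10), (3, 0), (4, 5), (4, 12), (6, 0), (7, 8), (7, 9), (8, 0), (9, 1), (9, 16), (11, 1), (11, 16), (14, 1), (14, 16), (15, 5), (15, 12)}; affine count = 19; |E(F_17)| = 20.

Discriminant check: Δ ∝ 4a³ + 27b² = 4·5³ + 27·9² = 4·125 + 27·81 ≡ 1 (mod 17). Nonzero ⇒ E is nonsingular.
For each x ∈ F_17, compute rhs = x³ + 5·x + 9 mod 17, then count y ∈ F_17 with y² ≡ rhs.
  x = 0: rhs = 9, matching y values: 3, 14 (2 points).
  x = 1: rhs = 15, matching y values: 7, 10 (2 points).
  x = 2: rhs = 10, matching y values: none (0 points).
  x = 3: rhs = 0, matching y values: 0 (1 points).
  x = 4: rhs = 8, matching y values: 5, 12 (2 points).
  x = 5: rhs = 6, matching y values: none (0 points).
  x = 6: rhs = 0, matching y values: 0 (1 points).
  x = 7: rhs = 13, matching y values: 8, 9 (2 points).
  x = 8: rhs = 0, matching y values: 0 (1 points).
  x = 9: rhs = 1, matching y values: 1, 16 (2 points).
  x = 10: rhs = 5, matching y values: none (0 points).
  x = 11: rhs = 1, matching y values: 1, 16 (2 points).
  x = 12: rhs = 12, matching y values: none (0 points).
  x = 13: rhs = 10, matching y values: none (0 points).
  x = 14: rhs = 1, matching y values: 1, 16 (2 points).
  x = 15: rhs = 8, matching y values: 5, 12 (2 points).
  x = 16: rhs = 3, matching y values: none (0 points).
Total affine count: 19.
Full point count |E(F_17)| = 19 + 1 = 20.
Hasse bound: |20 − (17+1)| = |2| = 2 ≤ 2√17 ≈ 8.2462 ✓.


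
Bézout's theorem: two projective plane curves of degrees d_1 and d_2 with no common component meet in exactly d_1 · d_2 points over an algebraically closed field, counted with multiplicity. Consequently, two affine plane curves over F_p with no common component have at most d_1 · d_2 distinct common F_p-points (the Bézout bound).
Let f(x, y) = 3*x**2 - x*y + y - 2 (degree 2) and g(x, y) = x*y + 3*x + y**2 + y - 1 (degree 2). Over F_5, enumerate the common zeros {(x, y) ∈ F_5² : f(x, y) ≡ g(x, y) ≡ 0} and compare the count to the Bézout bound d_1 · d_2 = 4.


Common zeros: {(0, 2), (2, 0), (4, 2)}; count = 3; Bézout bound = 4.

deg(f) = 2, deg(g) = 2, so Bézout bound = 4.
Scan x ∈ F_5. For each x, list the y ∈ F_5 with f(x, y) ≡ 0 and those with g(x, y) ≡ 0 (mod 5); the common zeros in that column are the intersection.
  x = 0: f ≡ 0 at y ∈ {2}; g ≡ 0 at y ∈ {2}; common: {2}.
  x = 1: f ≡ 0 at y ∈ ∅; g ≡ 0 at y ∈ {1, 2}; common: ∅.
  x = 2: f ≡ 0 at y ∈ {0}; g ≡ 0 at y ∈ {0, 2}; common: {0}.
  x = 3: f ≡ 0 at y ∈ {0}; g ≡ 0 at y ∈ {2, 4}; common: ∅.
  x = 4: f ≡ 0 at y ∈ {2}; g ≡ 0 at y ∈ {2, 3}; common: {2}.
Collecting: common zeros = {(0, 2), (2, 0), (4, 2)}, so the count is 3.
Comparison with the Bézout bound: 3 ≤ 4 = deg(f)·deg(g), as expected for curves with no common component (the affine F_5-count falls short of the bound because intersections may lie at infinity, over extension fields, or carry multiplicity).


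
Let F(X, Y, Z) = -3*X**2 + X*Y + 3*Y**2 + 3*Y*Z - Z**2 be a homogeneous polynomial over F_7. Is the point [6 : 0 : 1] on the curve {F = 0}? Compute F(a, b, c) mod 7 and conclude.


F(6,0,1) ≡ 3 (mod 7); P is NOT on the curve.

Evaluate F(6, 0, 1) term-by-term (mod 7).
  -3*X**2 ↦ -3·36·1·1 = -108
  X*Y ↦ 1·6·0·1 = 0
  3*Y**2 ↦ 3·1·0·1 = 0
  3*Y*Z ↦ 3·1·0·1 = 0
  -Z**2 ↦ -1·1·1·1 = -1
Sum: F(6, 0, 1) = (-108) + (0) + (0) + (0) + (-1) = -109.
Reducing mod 7: -109 ≡ 3 (mod 7).
Since F(a, b, c) ≡ 3 ≠ 0 (mod 7), P does NOT lie on the curve.


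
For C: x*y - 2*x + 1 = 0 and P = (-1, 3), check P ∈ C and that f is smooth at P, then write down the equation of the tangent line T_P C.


Tangent line at P: x - y + 4 = 0.

Step 1: f(-1, 3) = 0, so P lies on C.
Step 2: partial derivatives
  f_x(x, y) = y - 2, f_y(x, y) = x.
  f_x(P) = 1, f_y(P) = -1 (gradient nonzero, so P is smooth).
Step 3: tangent line at P: 1·(x − -1) + -1·(y − 3) = 0.
Expanding: x - y + 4 = 0.


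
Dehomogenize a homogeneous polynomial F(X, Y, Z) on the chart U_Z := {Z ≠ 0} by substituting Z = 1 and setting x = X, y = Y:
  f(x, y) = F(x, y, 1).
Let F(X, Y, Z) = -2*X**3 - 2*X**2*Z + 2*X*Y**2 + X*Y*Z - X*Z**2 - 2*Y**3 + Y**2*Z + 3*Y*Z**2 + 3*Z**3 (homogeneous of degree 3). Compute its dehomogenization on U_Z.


f(x, y) = -2*x**3 - 2*x**2 + 2*x*y**2 + x*y - x - 2*y**3 + y**2 + 3*y + 3

On U_Z we set Z = 1. Each monomial c·X^i·Y^j·Z^k in F becomes c·x^i·y^j·1^k = c·x^i·y^j.
Substituting Z = 1: F(X, Y, 1) = -2*x**3 - 2*x**2 + 2*x*y**2 + x*y - x - 2*y**3 + y**2 + 3*y + 3.
Note: deg(f) ≤ deg(F) = 3; strict inequality happens when F is divisible by Z (lost terms).


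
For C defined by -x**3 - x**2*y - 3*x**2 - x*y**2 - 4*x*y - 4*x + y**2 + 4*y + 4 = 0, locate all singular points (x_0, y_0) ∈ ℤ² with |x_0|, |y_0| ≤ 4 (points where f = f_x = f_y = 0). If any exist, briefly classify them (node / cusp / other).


Singular points: {(0, -2)}; classification: node.

Compute partial derivatives:
  f_x = -3*x**2 - 2*x*y - 6*x - y**2 - 4*y - 4.
  f_y = -x**2 - 2*x*y - 4*x + 2*y + 4.
Scan x_0 ∈ {−4, ..., 4}. For each x_0, f_y(x_0, y) is a polynomial in y; find its integer roots y ∈ {−4, ..., 4}, then test f_x and f at those candidates.
  x = -4: f_y(-4, y) = 10*y + 4; no integer root y with |y| ≤ 4.
  x = -3: f_y(-3, y) = 8*y + 7; no integer root y with |y| ≤ 4.
  x = -2: f_y(-2, y) = 6*y + 8; no integer root y with |y| ≤ 4.
  x = -1: f_y(-1, y) = 4*y + 7; no integer root y with |y| ≤ 4.
  x = 0: f_y(0, y) = 2*y + 4; vanishes at y ∈ {-2}. (0, -2): f_x = 0, f = 0 — SINGULAR.
  x = 1: f_y(1, y) = -1; no integer root y with |y| ≤ 4.
  x = 2: f_y(2, y) = -2*y - 8; vanishes at y ∈ {-4}. (2, -4): f_x = -12 ≠ 0.
  x = 3: f_y(3, y) = -4*y - 17; no integer root y with |y| ≤ 4.
  x = 4: f_y(4, y) = -6*y - 28; no integer root y with |y| ≤ 4.
Only singular point on the grid: (0, -2).
Classify: substitute x = 0 + u, y = -2 + v and expand: f = -u**3 - u**2*v - u**2 - u*v**2 + v**2.
No constant or linear terms (consistent with a singular point). Quadratic part: -u**2 + v**2. Cubic part: -u**3 - u**2*v - u*v**2.
The quadratic part v**2 - u**2 = (v − u)(v + u) splits into two distinct linear factors, so there are two distinct tangent lines y − -2 = ±(x − 0) — this is a node (ordinary double point).
Classification: node.


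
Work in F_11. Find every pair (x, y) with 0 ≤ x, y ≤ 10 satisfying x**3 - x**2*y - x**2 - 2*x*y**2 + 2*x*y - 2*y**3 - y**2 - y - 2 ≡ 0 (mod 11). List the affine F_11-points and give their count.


Affine F_11-points: {(0, 10), (2, 6), (2, 9), (2, 10), (3, 5), (4, 7), (4, 9), (6, 7), (7, 4), (7, 8), (8, 2), (9, 1), (9, 7), (9, 10), (10, 4)}; count = 15.

For each of the 121 pairs (x, y) ∈ F_11², evaluate f(x, y) mod 11. Record the zeros.
  x = 0: [0↦9, 1↦5, 2↦9, 3↦9, 4↦4, 5↦4, 6↦8, 7↦4, 8↦2, 9↦1, 10↦0]  zeros at y ∈ {10}
  x = 1: [0↦9, 1↦4, 2↦3, 3↦5, 4↦9, 5↦3, 6↦8, 7↦1, 8↦3, 9↦2, 10↦8]  zeros at y ∈ ∅
  x = 2: [0↦2, 1↦5, 2↦8, 3↦10, 4↦10, 5↦7, 6↦0, 7↦10, 8↦3, 9↦0, 10↦0]  zeros at y ∈ {6, 9, 10}
  x = 3: [0↦5, 1↦3, 2↦8, 3↦8, 4↦2, 5↦0, 6↦1, 7↦4, 8↦8, 9↦1, 10↦4]  zeros at y ∈ {5}
  x = 4: [0↦2, 1↦4, 2↦9, 3↦5, 4↦2, 5↦10, 6↦6, 7↦0, 8↦2, 9↦0, 10↦4]  zeros at y ∈ {7, 9}
  x = 5: [0↦10, 1↦3, 2↦6, 3↦7, 4↦5, 5↦10, 6↦10, 7↦4, 8↦2, 9↦3, 10↦6]  zeros at y ∈ ∅
  x = 6: [0↦2, 1↦6, 2↦5, 3↦9, 4↦6, 5↦6, 6↦8, 7↦0, 8↦3, 9↦5, 10↦5]  zeros at y ∈ {7}
  x = 7: [0↦6, 1↦8, 2↦1, 3↦6, 4↦0, 5↦4, 6↦6, 7↦5, 8↦0, 9↦1, 10↦7]  zeros at y ∈ {4, 8}
  x = 8: [0↦6, 1↦4, 2↦0, 3↦4, 4↦4, 5↦10, 6↦10, 7↦3, 8↦10, 9↦8, 10↦7]  zeros at y ∈ {2}
  x = 9: [0↦8, 1↦0, 2↦8, 3↦9, 4↦2, 5↦8, 6↦4, 7↦0, 8↦6, 9↦10, 10↦0]  zeros at y ∈ {1, 7, 10}
  x = 10: [0↦7, 1↦2, 2↦9, 3↦5, 4↦0, 5↦4, 6↦5, 7↦2, 8↦5, 9↦2, 10↦3]  zeros at y ∈ {4}
Collecting zeros: affine points = {(0, 10), (2, 6), (2, 9), (2, 10), (3, 5), (4, 7), (4, 9), (6, 7), (7, 4), (7, 8), (8, 2), (9, 1), (9, 7), (9, 10), (10, 4)}.
Total count |C(F_11)_aff| = 15.


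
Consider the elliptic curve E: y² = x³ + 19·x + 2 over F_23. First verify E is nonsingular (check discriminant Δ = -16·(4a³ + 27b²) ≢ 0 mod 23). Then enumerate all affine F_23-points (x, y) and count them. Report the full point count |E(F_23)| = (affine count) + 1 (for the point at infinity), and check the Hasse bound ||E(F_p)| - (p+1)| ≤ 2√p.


Affine points = {(0, 5), (0, 18), (2, 5), (2, 18), (4, 2), (4, 21), (7, 8), (7, 15), (11, 1), (11, 22), (12, 7), (12, 16), (13, 10), (13, 13), (16, 3), (16, 20), (18, 9), (18, 14), (19, 0), (21, 5), (21, 18)}; affine count = 21; |E(F_23)| = 22.

Discriminant check: Δ ∝ 4a³ + 27b² = 4·19³ + 27·2² = 4·6859 + 27·4 ≡ 13 (mod 23). Nonzero ⇒ E is nonsingular.
For each x ∈ F_23, compute rhs = x³ + 19·x + 2 mod 23, then count y ∈ F_23 with y² ≡ rhs.
  x = 0: rhs = 2, matching y values: 5, 18 (2 points).
  x = 1: rhs = 22, matching y values: none (0 points).
  x = 2: rhs = 2, matching y values: 5, 18 (2 points).
  x = 3: rhs = 17, matching y values: none (0 points).
  x = 4: rhs = 4, matching y values: 2, 21 (2 points).
  x = 5: rhs = 15, matching y values: none (0 points).
  x = 6: rhs = 10, matching y values: none (0 points).
  x = 7: rhs = 18, matching y values: 8, 15 (2 points).
  x = 8: rhs = 22, matching y values: none (0 points).
  x = 9: rhs = 5, matching y values: none (0 points).
  x = 10: rhs = 19, matching y values: none (0 points).
  x = 11: rhs = 1, matching y values: 1, 22 (2 points).
  x = 12: rhs = 3, matching y values: 7, 16 (2 points).
  x = 13: rhs = 8, matching y values: 10, 13 (2 points).
  x = 14: rhs = 22, matching y values: none (0 points).
  x = 15: rhs = 5, matching y values: none (0 points).
  x = 16: rhs = 9, matching y values: 3, 20 (2 points).
  x = 17: rhs = 17, matching y values: none (0 points).
  x = 18: rhs = 12, matching y values: 9, 14 (2 points).
  x = 19: rhs = 0, matching y values: 0 (1 points).
  x = 20: rhs = 10, matching y values: none (0 points).
  x = 21: rhs = 2, matching y values: 5, 18 (2 points).
  x = 22: rhs = 5, matching y values: none (0 points).
Total affine count: 21.
Full point count |E(F_23)| = 21 + 1 = 22.
Hasse bound: |22 − (23+1)| = |-2| = 2 ≤ 2√23 ≈ 9.5917 ✓.


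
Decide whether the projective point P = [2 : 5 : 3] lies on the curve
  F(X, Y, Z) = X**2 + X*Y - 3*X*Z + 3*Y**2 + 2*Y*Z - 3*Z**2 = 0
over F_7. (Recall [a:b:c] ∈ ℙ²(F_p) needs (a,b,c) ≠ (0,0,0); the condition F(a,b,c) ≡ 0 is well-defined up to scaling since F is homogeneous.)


F(2,5,3) ≡ 4 (mod 7); P is NOT on the curve.

Evaluate F(2, 5, 3) term-by-term (mod 7).
  X**2 ↦ 1·4·1·1 = 4
  X*Y ↦ 1·2·5·1 = 10
  -3*X*Z ↦ -3·2·1·3 = -18
  3*Y**2 ↦ 3·1·25·1 = 75
  2*Y*Z ↦ 2·1·5·3 = 30
  -3*Z**2 ↦ -3·1·1·9 = -27
Sum: F(2, 5, 3) = (4) + (10) + (-18) + (75) + (30) + (-27) = 74.
Reducing mod 7: 74 ≡ 4 (mod 7).
Since F(a, b, c) ≡ 4 ≠ 0 (mod 7), P does NOT lie on the curve.


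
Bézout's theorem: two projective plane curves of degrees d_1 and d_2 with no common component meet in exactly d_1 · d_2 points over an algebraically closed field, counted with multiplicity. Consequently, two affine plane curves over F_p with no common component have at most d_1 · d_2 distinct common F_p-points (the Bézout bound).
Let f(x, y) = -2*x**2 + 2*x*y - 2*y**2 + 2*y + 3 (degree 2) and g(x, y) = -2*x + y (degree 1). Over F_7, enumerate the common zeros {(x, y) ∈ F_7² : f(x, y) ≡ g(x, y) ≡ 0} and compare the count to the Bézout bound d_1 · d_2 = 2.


Common zeros: {(4, 1), (6, 5)}; count = 2; Bézout bound = 2.

deg(f) = 2, deg(g) = 1, so Bézout bound = 2.
Scan x ∈ F_7. For each x, list the y ∈ F_7 with f(x, y) ≡ 0 and those with g(x, y) ≡ 0 (mod 7); the common zeros in that column are the intersection.
  x = 0: f ≡ 0 at y ∈ {4}; g ≡ 0 at y ∈ {0}; common: ∅.
  x = 1: f ≡ 0 at y ∈ ∅; g ≡ 0 at y ∈ {2}; common: ∅.
  x = 2: f ≡ 0 at y ∈ ∅; g ≡ 0 at y ∈ {4}; common: ∅.
  x = 3: f ≡ 0 at y ∈ {2}; g ≡ 0 at y ∈ {6}; common: ∅.
  x = 4: f ≡ 0 at y ∈ {1, 4}; g ≡ 0 at y ∈ {1}; common: {1}.
  x = 5: f ≡ 0 at y ∈ ∅; g ≡ 0 at y ∈ {3}; common: ∅.
  x = 6: f ≡ 0 at y ∈ {2, 5}; g ≡ 0 at y ∈ {5}; common: {5}.
Collecting: common zeros = {(4, 1), (6, 5)}, so the count is 2.
Comparison with the Bézout bound: 2 ≤ 2 = deg(f)·deg(g), as expected for curves with no common component (the bound is attained).


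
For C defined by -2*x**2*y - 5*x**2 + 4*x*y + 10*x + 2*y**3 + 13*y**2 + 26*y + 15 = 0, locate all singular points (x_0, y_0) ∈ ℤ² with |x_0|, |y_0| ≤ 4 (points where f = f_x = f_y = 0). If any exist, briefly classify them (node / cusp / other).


Singular points: {(1, -2)}; classification: node.

Compute partial derivatives:
  f_x = -4*x*y - 10*x + 4*y + 10.
  f_y = -2*x**2 + 4*x + 6*y**2 + 26*y + 26.
Scan x_0 ∈ {−4, ..., 4}. For each x_0, f_y(x_0, y) is a polynomial in y; find its integer roots y ∈ {−4, ..., 4}, then test f_x and f at those candidates.
  x = -4: f_y(-4, y) = 6*y**2 + 26*y - 22; no integer root y with |y| ≤ 4.
  x = -3: f_y(-3, y) = 6*y**2 + 26*y - 4; no integer root y with |y| ≤ 4.
  x = -2: f_y(-2, y) = 6*y**2 + 26*y + 10; no integer root y with |y| ≤ 4.
  x = -1: f_y(-1, y) = 6*y**2 + 26*y + 20; vanishes at y ∈ {-1}. (-1, -1): f_x = 12 ≠ 0.
  x = 0: f_y(0, y) = 6*y**2 + 26*y + 26; no integer root y with |y| ≤ 4.
  x = 1: f_y(1, y) = 6*y**2 + 26*y + 28; vanishes at y ∈ {-2}. (1, -2): f_x = 0, f = 0 — SINGULAR.
  x = 2: f_y(2, y) = 6*y**2 + 26*y + 26; no integer root y with |y| ≤ 4.
  x = 3: f_y(3, y) = 6*y**2 + 26*y + 20; vanishes at y ∈ {-1}. (3, -1): f_x = -12 ≠ 0.
  x = 4: f_y(4, y) = 6*y**2 + 26*y + 10; no integer root y with |y| ≤ 4.
Only singular point on the grid: (1, -2).
Classify: substitute x = 1 + u, y = -2 + v and expand: f = -2*u**2*v - u**2 + 2*v**3 + v**2.
No constant or linear terms (consistent with a singular point). Quadratic part: -u**2 + v**2. Cubic part: -2*u**2*v + 2*v**3.
The quadratic part v**2 - u**2 = (v − u)(v + u) splits into two distinct linear factors, so there are two distinct tangent lines y − -2 = ±(x − 1) — this is a node (ordinary double point).
Classification: node.


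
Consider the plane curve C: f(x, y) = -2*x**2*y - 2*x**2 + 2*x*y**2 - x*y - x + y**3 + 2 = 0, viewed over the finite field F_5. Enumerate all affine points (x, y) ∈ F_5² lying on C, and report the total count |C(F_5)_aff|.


Affine F_5-points: {(0, 2), (1, 3), (2, 3), (2, 4)}; count = 4.

For each of the 25 pairs (x, y) ∈ F_5², evaluate f(x, y) mod 5. Record the zeros.
  x = 0: [0↦2, 1↦3, 2↦0, 3↦4, 4↦1]  zeros at y ∈ {2}
  x = 1: [0↦4, 1↦4, 2↦4, 3↦0, 4↦3]  zeros at y ∈ {3}
  x = 2: [0↦2, 1↦2, 2↦1, 3↦0, 4↦0]  zeros at y ∈ {3, 4}
  x = 3: [0↦1, 1↦2, 2↦1, 3↦4, 4↦2]  zeros at y ∈ ∅
  x = 4: [0↦1, 1↦4, 2↦4, 3↦2, 4↦4]  zeros at y ∈ ∅
Collecting zeros: affine points = {(0, 2), (1, 3), (2, 3), (2, 4)}.
Total count |C(F_5)_aff| = 4.


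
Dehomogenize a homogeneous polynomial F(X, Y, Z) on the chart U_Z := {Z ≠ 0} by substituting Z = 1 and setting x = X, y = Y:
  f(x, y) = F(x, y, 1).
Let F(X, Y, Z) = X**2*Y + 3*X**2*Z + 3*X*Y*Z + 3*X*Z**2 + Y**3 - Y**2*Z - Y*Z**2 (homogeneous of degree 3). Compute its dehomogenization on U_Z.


f(x, y) = x**2*y + 3*x**2 + 3*x*y + 3*x + y**3 - y**2 - y

On U_Z we set Z = 1. Each monomial c·X^i·Y^j·Z^k in F becomes c·x^i·y^j·1^k = c·x^i·y^j.
Substituting Z = 1: F(X, Y, 1) = x**2*y + 3*x**2 + 3*x*y + 3*x + y**3 - y**2 - y.
Note: deg(f) ≤ deg(F) = 3; strict inequality happens when F is divisible by Z (lost terms).


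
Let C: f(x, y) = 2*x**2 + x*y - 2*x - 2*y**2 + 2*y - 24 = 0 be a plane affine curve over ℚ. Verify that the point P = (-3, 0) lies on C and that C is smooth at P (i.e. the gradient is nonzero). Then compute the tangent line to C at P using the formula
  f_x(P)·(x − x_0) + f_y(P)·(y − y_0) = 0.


Tangent line at P: -14*x - y - 42 = 0.

Step 1: f(-3, 0) = 0, so P lies on C.
Step 2: partial derivatives
  f_x(x, y) = 4*x + y - 2, f_y(x, y) = x - 4*y + 2.
  f_x(P) = -14, f_y(P) = -1 (gradient nonzero, so P is smooth).
Step 3: tangent line at P: -14·(x − -3) + -1·(y − 0) = 0.
Expanding: -14*x - y - 42 = 0.


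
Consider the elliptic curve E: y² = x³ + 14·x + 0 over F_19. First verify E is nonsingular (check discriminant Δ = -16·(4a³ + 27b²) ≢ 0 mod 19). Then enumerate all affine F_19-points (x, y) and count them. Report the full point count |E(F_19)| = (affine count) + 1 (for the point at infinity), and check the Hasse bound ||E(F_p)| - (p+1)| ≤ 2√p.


Affine points = {(0, 0), (2, 6), (2, 13), (4, 5), (4, 14), (5, 9), (5, 10), (7, 2), (7, 17), (8, 4), (8, 15), (9, 0), (10, 0), (13, 2), (13, 17), (16, 8), (16, 11), (18, 2), (18, 17)}; affine count = 19; |E(F_19)| = 20.

Discriminant check: Δ ∝ 4a³ + 27b² = 4·14³ + 27·0² = 4·2744 + 27·0 ≡ 13 (mod 19). Nonzero ⇒ E is nonsingular.
For each x ∈ F_19, compute rhs = x³ + 14·x + 0 mod 19, then count y ∈ F_19 with y² ≡ rhs.
  x = 0: rhs = 0, matching y values: 0 (1 points).
  x = 1: rhs = 15, matching y values: none (0 points).
  x = 2: rhs = 17, matching y values: 6, 13 (2 points).
  x = 3: rhs = 12, matching y values: none (0 points).
  x = 4: rhs = 6, matching y values: 5, 14 (2 points).
  x = 5: rhs = 5, matching y values: 9, 10 (2 points).
  x = 6: rhs = 15, matching y values: none (0 points).
  x = 7: rhs = 4, matching y values: 2, 17 (2 points).
  x = 8: rhs = 16, matching y values: 4, 15 (2 points).
  x = 9: rhs = 0, matching y values: 0 (1 points).
  x = 10: rhs = 0, matching y values: 0 (1 points).
  x = 11: rhs = 3, matching y values: none (0 points).
  x = 12: rhs = 15, matching y values: none (0 points).
  x = 13: rhs = 4, matching y values: 2, 17 (2 points).
  x = 14: rhs = 14, matching y values: none (0 points).
  x = 15: rhs = 13, matching y values: none (0 points).
  x = 16: rhs = 7, matching y values: 8, 11 (2 points).
  x = 17: rhs = 2, matching y values: none (0 points).
  x = 18: rhs = 4, matching y values: 2, 17 (2 points).
Total affine count: 19.
Full point count |E(F_19)| = 19 + 1 = 20.
Hasse bound: |20 − (19+1)| = |0| = 0 ≤ 2√19 ≈ 8.7178 ✓.


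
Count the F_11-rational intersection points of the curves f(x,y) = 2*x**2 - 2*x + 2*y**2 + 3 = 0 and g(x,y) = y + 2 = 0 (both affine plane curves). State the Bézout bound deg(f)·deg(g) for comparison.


Common zeros: {(0, 9), (1, 9)}; count = 2; Bézout bound = 2.

deg(f) = 2, deg(g) = 1, so Bézout bound = 2.
Scan x ∈ F_11. For each x, list the y ∈ F_11 with f(x, y) ≡ 0 and those with g(x, y) ≡ 0 (mod 11); the common zeros in that column are the intersection.
  x = 0: f ≡ 0 at y ∈ {2, 9}; g ≡ 0 at y ∈ {9}; common: {9}.
  x = 1: f ≡ 0 at y ∈ {2, 9}; g ≡ 0 at y ∈ {9}; common: {9}.
  x = 2: f ≡ 0 at y ∈ ∅; g ≡ 0 at y ∈ {9}; common: ∅.
  x = 3: f ≡ 0 at y ∈ {3, 8}; g ≡ 0 at y ∈ {9}; common: ∅.
  x = 4: f ≡ 0 at y ∈ {5, 6}; g ≡ 0 at y ∈ {9}; common: ∅.
  x = 5: f ≡ 0 at y ∈ ∅; g ≡ 0 at y ∈ {9}; common: ∅.
  x = 6: f ≡ 0 at y ∈ ∅; g ≡ 0 at y ∈ {9}; common: ∅.
  x = 7: f ≡ 0 at y ∈ ∅; g ≡ 0 at y ∈ {9}; common: ∅.
  x = 8: f ≡ 0 at y ∈ {5, 6}; g ≡ 0 at y ∈ {9}; common: ∅.
  x = 9: f ≡ 0 at y ∈ {3, 8}; g ≡ 0 at y ∈ {9}; common: ∅.
  x = 10: f ≡ 0 at y ∈ ∅; g ≡ 0 at y ∈ {9}; common: ∅.
Collecting: common zeros = {(0, 9), (1, 9)}, so the count is 2.
Comparison with the Bézout bound: 2 ≤ 2 = deg(f)·deg(g), as expected for curves with no common component (the bound is attained).


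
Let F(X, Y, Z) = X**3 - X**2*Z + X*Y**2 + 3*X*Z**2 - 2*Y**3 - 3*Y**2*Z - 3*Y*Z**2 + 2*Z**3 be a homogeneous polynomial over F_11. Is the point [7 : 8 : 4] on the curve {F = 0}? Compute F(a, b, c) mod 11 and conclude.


F(7,8,4) ≡ 5 (mod 11); P is NOT on the curve.

Evaluate F(7, 8, 4) term-by-term (mod 11).
  X**3 ↦ 1·343·1·1 = 343
  -X**2*Z ↦ -1·49·1·4 = -196
  X*Y**2 ↦ 1·7·64·1 = 448
  3*X*Z**2 ↦ 3·7·1·16 = 336
  -2*Y**3 ↦ -2·1·512·1 = -1024
  -3*Y**2*Z ↦ -3·1·64·4 = -768
  -3*Y*Z**2 ↦ -3·1·8·16 = -384
  2*Z**3 ↦ 2·1·1·64 = 128
Sum: F(7, 8, 4) = (343) + (-196) + (448) + (336) + (-1024) + (-768) + (-384) + (128) = -1117.
Reducing mod 11: -1117 ≡ 5 (mod 11).
Since F(a, b, c) ≡ 5 ≠ 0 (mod 11), P does NOT lie on the curve.


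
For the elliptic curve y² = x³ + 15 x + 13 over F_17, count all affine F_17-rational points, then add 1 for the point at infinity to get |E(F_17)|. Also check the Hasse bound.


Affine points = {(0, 8), (0, 9), (2, 0), (3, 0), (4, 1), (4, 16), (5, 3), (5, 14), (6, 8), (6, 9), (7, 6), (7, 11), (8, 4), (8, 13), (11, 8), (11, 9), (12, 0), (13, 5), (13, 12), (14, 3), (14, 14), (15, 3), (15, 14)}; affine count = 23; |E(F_17)| = 24.

Discriminant check: Δ ∝ 4a³ + 27b² = 4·15³ + 27·13² = 4·3375 + 27·169 ≡ 9 (mod 17). Nonzero ⇒ E is nonsingular.
For each x ∈ F_17, compute rhs = x³ + 15·x + 13 mod 17, then count y ∈ F_17 with y² ≡ rhs.
  x = 0: rhs = 13, matching y values: 8, 9 (2 points).
  x = 1: rhs = 12, matching y values: none (0 points).
  x = 2: rhs = 0, matching y values: 0 (1 points).
  x = 3: rhs = 0, matching y values: 0 (1 points).
  x = 4: rhs = 1, matching y values: 1, 16 (2 points).
  x = 5: rhs = 9, matching y values: 3, 14 (2 points).
  x = 6: rhs = 13, matching y values: 8, 9 (2 points).
  x = 7: rhs = 2, matching y values: 6, 11 (2 points).
  x = 8: rhs = 16, matching y values: 4, 13 (2 points).
  x = 9: rhs = 10, matching y values: none (0 points).
  x = 10: rhs = 7, matching y values: none (0 points).
  x = 11: rhs = 13, matching y values: 8, 9 (2 points).
  x = 12: rhs = 0, matching y values: 0 (1 points).
  x = 13: rhs = 8, matching y values: 5, 12 (2 points).
  x = 14: rhs = 9, matching y values: 3, 14 (2 points).
  x = 15: rhs = 9, matching y values: 3, 14 (2 points).
  x = 16: rhs = 14, matching y values: none (0 points).
Total affine count: 23.
Full point count |E(F_17)| = 23 + 1 = 24.
Hasse bound: |24 − (17+1)| = |6| = 6 ≤ 2√17 ≈ 8.2462 ✓.


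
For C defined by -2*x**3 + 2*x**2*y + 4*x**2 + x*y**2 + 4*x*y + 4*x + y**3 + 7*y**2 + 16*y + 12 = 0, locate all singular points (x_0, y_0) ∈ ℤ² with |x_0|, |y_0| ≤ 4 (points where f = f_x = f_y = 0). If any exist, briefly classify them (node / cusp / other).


Singular points: {(0, -2)}; classification: cusp.

Compute partial derivatives:
  f_x = -6*x**2 + 4*x*y + 8*x + y**2 + 4*y + 4.
  f_y = 2*x**2 + 2*x*y + 4*x + 3*y**2 + 14*y + 16.
Scan x_0 ∈ {−4, ..., 4}. For each x_0, f_y(x_0, y) is a polynomial in y; find its integer roots y ∈ {−4, ..., 4}, then test f_x and f at those candidates.
  x = -4: f_y(-4, y) = 3*y**2 + 6*y + 32; no integer root y with |y| ≤ 4.
  x = -3: f_y(-3, y) = 3*y**2 + 8*y + 22; no integer root y with |y| ≤ 4.
  x = -2: f_y(-2, y) = 3*y**2 + 10*y + 16; no integer root y with |y| ≤ 4.
  x = -1: f_y(-1, y) = 3*y**2 + 12*y + 14; no integer root y with |y| ≤ 4.
  x = 0: f_y(0, y) = 3*y**2 + 14*y + 16; vanishes at y ∈ {-2}. (0, -2): f_x = 0, f = 0 — SINGULAR.
  x = 1: f_y(1, y) = 3*y**2 + 16*y + 22; no integer root y with |y| ≤ 4.
  x = 2: f_y(2, y) = 3*y**2 + 18*y + 32; no integer root y with |y| ≤ 4.
  x = 3: f_y(3, y) = 3*y**2 + 20*y + 46; no integer root y with |y| ≤ 4.
  x = 4: f_y(4, y) = 3*y**2 + 22*y + 64; no integer root y with |y| ≤ 4.
Only singular point on the grid: (0, -2).
Classify: substitute x = 0 + u, y = -2 + v and expand: f = -2*u**3 + 2*u**2*v + u*v**2 + v**3 + v**2.
No constant or linear terms (consistent with a singular point). Quadratic part: v**2. Cubic part: -2*u**3 + 2*u**2*v + u*v**2 + v**3.
The quadratic part v**2 is a perfect square, so there is a single (double) tangent line v = 0, i.e. y = -2. Restricting the cubic part to that line (v = 0) leaves -2*u**3 ≠ 0, so f is not divisible by v and the branch is v² ≈ 2*u**3 to lowest order — this is a cusp.
Classification: cusp.


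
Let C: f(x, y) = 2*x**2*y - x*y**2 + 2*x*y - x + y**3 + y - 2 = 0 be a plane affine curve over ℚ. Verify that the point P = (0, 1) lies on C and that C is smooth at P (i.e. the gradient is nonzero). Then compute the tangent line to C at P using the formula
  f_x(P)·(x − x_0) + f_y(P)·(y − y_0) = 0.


Tangent line at P: 4*y - 4 = 0.

Step 1: f(0, 1) = 0, so P lies on C.
Step 2: partial derivatives
  f_x(x, y) = 4*x*y - y**2 + 2*y - 1, f_y(x, y) = 2*x**2 - 2*x*y + 2*x + 3*y**2 + 1.
  f_x(P) = 0, f_y(P) = 4 (gradient nonzero, so P is smooth).
Step 3: tangent line at P: 0·(x − 0) + 4·(y − 1) = 0.
Expanding: 4*y - 4 = 0.


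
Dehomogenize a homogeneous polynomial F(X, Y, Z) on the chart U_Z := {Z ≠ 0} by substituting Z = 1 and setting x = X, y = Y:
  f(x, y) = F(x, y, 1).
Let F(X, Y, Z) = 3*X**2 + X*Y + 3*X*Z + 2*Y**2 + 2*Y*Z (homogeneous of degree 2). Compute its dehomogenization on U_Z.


f(x, y) = 3*x**2 + x*y + 3*x + 2*y**2 + 2*y

On U_Z we set Z = 1. Each monomial c·X^i·Y^j·Z^k in F becomes c·x^i·y^j·1^k = c·x^i·y^j.
Substituting Z = 1: F(X, Y, 1) = 3*x**2 + x*y + 3*x + 2*y**2 + 2*y.
Note: deg(f) ≤ deg(F) = 2; strict inequality happens when F is divisible by Z (lost terms).


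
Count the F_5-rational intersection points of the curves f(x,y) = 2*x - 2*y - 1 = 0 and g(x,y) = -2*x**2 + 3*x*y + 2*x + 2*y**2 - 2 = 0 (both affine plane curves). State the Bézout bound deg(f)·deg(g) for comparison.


Common zeros: {(1, 3), (2, 4)}; count = 2; Bézout bound = 2.

deg(f) = 1, deg(g) = 2, so Bézout bound = 2.
Scan x ∈ F_5. For each x, list the y ∈ F_5 with f(x, y) ≡ 0 and those with g(x, y) ≡ 0 (mod 5); the common zeros in that column are the intersection.
  x = 0: f ≡ 0 at y ∈ {2}; g ≡ 0 at y ∈ {1, 4}; common: ∅.
  x = 1: f ≡ 0 at y ∈ {3}; g ≡ 0 at y ∈ {3}; common: {3}.
  x = 2: f ≡ 0 at y ∈ {4}; g ≡ 0 at y ∈ {3, 4}; common: {4}.
  x = 3: f ≡ 0 at y ∈ {0}; g ≡ 0 at y ∈ ∅; common: ∅.
  x = 4: f ≡ 0 at y ∈ {1}; g ≡ 0 at y ∈ ∅; common: ∅.
Collecting: common zeros = {(1, 3), (2, 4)}, so the count is 2.
Comparison with the Bézout bound: 2 ≤ 2 = deg(f)·deg(g), as expected for curves with no common component (the bound is attained).


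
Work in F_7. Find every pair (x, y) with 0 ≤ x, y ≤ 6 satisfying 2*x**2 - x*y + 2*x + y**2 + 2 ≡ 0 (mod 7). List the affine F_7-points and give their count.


Affine F_7-points: {(2, 0), (2, 2), (4, 0), (4, 4), (5, 2), (5, 3), (6, 3)}; count = 7.

For each of the 49 pairs (x, y) ∈ F_7², evaluate f(x, y) mod 7. Record the zeros.
  x = 0: [0↦2, 1↦3, 2↦6, 3↦4, 4↦4, 5↦6, 6↦3]  zeros at y ∈ ∅
  x = 1: [0↦6, 1↦6, 2↦1, 3↦5, 4↦4, 5↦5, 6↦1]  zeros at y ∈ ∅
  x = 2: [0↦0, 1↦6, 2↦0, 3↦3, 4↦1, 5↦1, 6↦3]  zeros at y ∈ {0, 2}
  x = 3: [0↦5, 1↦3, 2↦3, 3↦5, 4↦2, 5↦1, 6↦2]  zeros at y ∈ ∅
  x = 4: [0↦0, 1↦4, 2↦3, 3↦4, 4↦0, 5↦5, 6↦5]  zeros at y ∈ {0, 4}
  x = 5: [0↦6, 1↦2, 2↦0, 3↦0, 4↦2, 5↦6, 6↦5]  zeros at y ∈ {2, 3}
  x = 6: [0↦2, 1↦4, 2↦1, 3↦0, 4↦1, 5↦4, 6↦2]  zeros at y ∈ {3}
Collecting zeros: affine points = {(2, 0), (2, 2), (4, 0), (4, 4), (5, 2), (5, 3), (6, 3)}.
Total count |C(F_7)_aff| = 7.


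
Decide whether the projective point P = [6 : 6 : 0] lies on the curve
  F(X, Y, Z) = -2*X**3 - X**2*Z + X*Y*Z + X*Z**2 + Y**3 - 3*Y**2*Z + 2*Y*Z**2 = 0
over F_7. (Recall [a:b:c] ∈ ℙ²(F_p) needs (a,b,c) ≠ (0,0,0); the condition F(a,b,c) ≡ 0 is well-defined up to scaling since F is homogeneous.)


F(6,6,0) ≡ 1 (mod 7); P is NOT on the curve.

Evaluate F(6, 6, 0) term-by-term (mod 7).
  -2*X**3 ↦ -2·216·1·1 = -432
  -X**2*Z ↦ -1·36·1·0 = 0
  X*Y*Z ↦ 1·6·6·0 = 0
  X*Z**2 ↦ 1·6·1·0 = 0
  Y**3 ↦ 1·1·216·1 = 216
  -3*Y**2*Z ↦ -3·1·36·0 = 0
  2*Y*Z**2 ↦ 2·1·6·0 = 0
Sum: F(6, 6, 0) = (-432) + (0) + (0) + (0) + (216) + (0) + (0) = -216.
Reducing mod 7: -216 ≡ 1 (mod 7).
Since F(a, b, c) ≡ 1 ≠ 0 (mod 7), P does NOT lie on the curve.


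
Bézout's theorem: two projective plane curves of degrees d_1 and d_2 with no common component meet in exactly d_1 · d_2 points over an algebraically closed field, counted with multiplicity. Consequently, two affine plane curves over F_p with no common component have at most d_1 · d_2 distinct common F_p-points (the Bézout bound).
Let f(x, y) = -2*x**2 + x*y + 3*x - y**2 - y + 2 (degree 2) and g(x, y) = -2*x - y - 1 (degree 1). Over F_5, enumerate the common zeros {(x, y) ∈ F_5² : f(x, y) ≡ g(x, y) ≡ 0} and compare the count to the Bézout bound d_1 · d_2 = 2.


Common zeros: {(2, 0), (3, 3)}; count = 2; Bézout bound = 2.

deg(f) = 2, deg(g) = 1, so Bézout bound = 2.
Scan x ∈ F_5. For each x, list the y ∈ F_5 with f(x, y) ≡ 0 and those with g(x, y) ≡ 0 (mod 5); the common zeros in that column are the intersection.
  x = 0: f ≡ 0 at y ∈ {1, 3}; g ≡ 0 at y ∈ {4}; common: ∅.
  x = 1: f ≡ 0 at y ∈ ∅; g ≡ 0 at y ∈ {2}; common: ∅.
  x = 2: f ≡ 0 at y ∈ {0, 1}; g ≡ 0 at y ∈ {0}; common: {0}.
  x = 3: f ≡ 0 at y ∈ {3, 4}; g ≡ 0 at y ∈ {3}; common: {3}.
  x = 4: f ≡ 0 at y ∈ ∅; g ≡ 0 at y ∈ {1}; common: ∅.
Collecting: common zeros = {(2, 0), (3, 3)}, so the count is 2.
Comparison with the Bézout bound: 2 ≤ 2 = deg(f)·deg(g), as expected for curves with no common component (the bound is attained).


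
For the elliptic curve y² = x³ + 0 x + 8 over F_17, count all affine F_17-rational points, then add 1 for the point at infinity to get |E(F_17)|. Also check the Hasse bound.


Affine points = {(0, 5), (0, 12), (1, 3), (1, 14), (2, 4), (2, 13), (3, 1), (3, 16), (4, 2), (4, 15), (11, 8), (11, 9), (12, 6), (12, 11), (14, 7), (14, 10), (15, 0)}; affine count = 17; |E(F_17)| = 18.

Discriminant check: Δ ∝ 4a³ + 27b² = 4·0³ + 27·8² = 4·0 + 27·64 ≡ 11 (mod 17). Nonzero ⇒ E is nonsingular.
For each x ∈ F_17, compute rhs = x³ + 0·x + 8 mod 17, then count y ∈ F_17 with y² ≡ rhs.
  x = 0: rhs = 8, matching y values: 5, 12 (2 points).
  x = 1: rhs = 9, matching y values: 3, 14 (2 points).
  x = 2: rhs = 16, matching y values: 4, 13 (2 points).
  x = 3: rhs = 1, matching y values: 1, 16 (2 points).
  x = 4: rhs = 4, matching y values: 2, 15 (2 points).
  x = 5: rhs = 14, matching y values: none (0 points).
  x = 6: rhs = 3, matching y values: none (0 points).
  x = 7: rhs = 11, matching y values: none (0 points).
  x = 8: rhs = 10, matching y values: none (0 points).
  x = 9: rhs = 6, matching y values: none (0 points).
  x = 10: rhs = 5, matching y values: none (0 points).
  x = 11: rhs = 13, matching y values: 8, 9 (2 points).
  x = 12: rhs = 2, matching y values: 6, 11 (2 points).
  x = 13: rhs = 12, matching y values: none (0 points).
  x = 14: rhs = 15, matching y values: 7, 10 (2 points).
  x = 15: rhs = 0, matching y values: 0 (1 points).
  x = 16: rhs = 7, matching y values: none (0 points).
Total affine count: 17.
Full point count |E(F_17)| = 17 + 1 = 18.
Hasse bound: |18 − (17+1)| = |0| = 0 ≤ 2√17 ≈ 8.2462 ✓.


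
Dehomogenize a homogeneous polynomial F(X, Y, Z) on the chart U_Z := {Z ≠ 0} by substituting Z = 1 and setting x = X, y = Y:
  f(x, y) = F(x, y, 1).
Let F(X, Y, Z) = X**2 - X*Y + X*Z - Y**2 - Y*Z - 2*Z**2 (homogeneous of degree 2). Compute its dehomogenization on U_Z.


f(x, y) = x**2 - x*y + x - y**2 - y - 2

On U_Z we set Z = 1. Each monomial c·X^i·Y^j·Z^k in F becomes c·x^i·y^j·1^k = c·x^i·y^j.
Substituting Z = 1: F(X, Y, 1) = x**2 - x*y + x - y**2 - y - 2.
Note: deg(f) ≤ deg(F) = 2; strict inequality happens when F is divisible by Z (lost terms).


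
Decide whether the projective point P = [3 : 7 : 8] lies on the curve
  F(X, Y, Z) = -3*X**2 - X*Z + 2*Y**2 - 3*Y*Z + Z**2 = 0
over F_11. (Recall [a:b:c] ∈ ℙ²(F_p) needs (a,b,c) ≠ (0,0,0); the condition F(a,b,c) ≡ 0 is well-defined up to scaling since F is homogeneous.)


F(3,7,8) ≡ 9 (mod 11); P is NOT on the curve.

Evaluate F(3, 7, 8) term-by-term (mod 11).
  -3*X**2 ↦ -3·9·1·1 = -27
  -X*Z ↦ -1·3·1·8 = -24
  2*Y**2 ↦ 2·1·49·1 = 98
  -3*Y*Z ↦ -3·1·7·8 = -168
  Z**2 ↦ 1·1·1·64 = 64
Sum: F(3, 7, 8) = (-27) + (-24) + (98) + (-168) + (64) = -57.
Reducing mod 11: -57 ≡ 9 (mod 11).
Since F(a, b, c) ≡ 9 ≠ 0 (mod 11), P does NOT lie on the curve.


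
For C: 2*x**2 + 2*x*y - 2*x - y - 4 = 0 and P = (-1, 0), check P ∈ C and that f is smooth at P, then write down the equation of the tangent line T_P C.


Tangent line at P: -6*x - 3*y - 6 = 0.

Step 1: f(-1, 0) = 0, so P lies on C.
Step 2: partial derivatives
  f_x(x, y) = 4*x + 2*y - 2, f_y(x, y) = 2*x - 1.
  f_x(P) = -6, f_y(P) = -3 (gradient nonzero, so P is smooth).
Step 3: tangent line at P: -6·(x − -1) + -3·(y − 0) = 0.
Expanding: -6*x - 3*y - 6 = 0.


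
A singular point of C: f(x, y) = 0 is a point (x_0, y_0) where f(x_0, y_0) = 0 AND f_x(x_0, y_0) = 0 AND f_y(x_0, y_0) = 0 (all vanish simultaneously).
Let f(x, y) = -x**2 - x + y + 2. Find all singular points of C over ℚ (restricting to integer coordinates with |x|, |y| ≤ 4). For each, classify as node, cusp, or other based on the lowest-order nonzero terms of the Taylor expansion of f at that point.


No singular points in the scanned grid; C is smooth there.

Compute partial derivatives:
  f_x = -2*x - 1.
  f_y = 1.
f_y = 1 is a nonzero constant, so f_y never vanishes: no point (x, y) can satisfy f = f_x = f_y = 0. In particular no (x, y) ∈ {−4, ..., 4}² is singular; the curve is smooth.


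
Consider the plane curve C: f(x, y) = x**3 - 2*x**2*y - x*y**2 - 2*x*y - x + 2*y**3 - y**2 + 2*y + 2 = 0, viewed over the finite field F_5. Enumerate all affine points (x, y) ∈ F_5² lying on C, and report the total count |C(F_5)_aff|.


Affine F_5-points: {(0, 1), (1, 1), (1, 4), (2, 3)}; count = 4.

For each of the 25 pairs (x, y) ∈ F_5², evaluate f(x, y) mod 5. Record the zeros.
  x = 0: [0↦2, 1↦0, 2↦3, 3↦3, 4↦2]  zeros at y ∈ {1}
  x = 1: [0↦2, 1↦0, 2↦1, 3↦2, 4↦0]  zeros at y ∈ {1, 4}
  x = 2: [0↦3, 1↦2, 2↦2, 3↦0, 4↦3]  zeros at y ∈ {3}
  x = 3: [0↦1, 1↦2, 2↦2, 3↦3, 4↦2]  zeros at y ∈ ∅
  x = 4: [0↦2, 1↦1, 2↦2, 3↦2, 4↦3]  zeros at y ∈ ∅
Collecting zeros: affine points = {(0, 1), (1, 1), (1, 4), (2, 3)}.
Total count |C(F_5)_aff| = 4.


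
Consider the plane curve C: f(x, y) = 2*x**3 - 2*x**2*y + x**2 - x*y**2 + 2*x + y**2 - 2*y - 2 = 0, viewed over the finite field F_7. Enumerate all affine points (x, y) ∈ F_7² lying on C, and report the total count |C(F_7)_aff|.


Affine F_7-points: {(1, 6), (4, 2), (4, 3), (5, 3), (5, 5), (6, 1)}; count = 6.

For each of the 49 pairs (x, y) ∈ F_7², evaluate f(x, y) mod 7. Record the zeros.
  x = 0: [0↦5, 1↦4, 2↦5, 3↦1, 4↦6, 5↦6, 6↦1]  zeros at y ∈ ∅
  x = 1: [0↦3, 1↦6, 2↦2, 3↦5, 4↦1, 5↦4, 6↦0]  zeros at y ∈ {6}
  x = 2: [0↦1, 1↦4, 2↦5, 3↦4, 4↦1, 5↦3, 6↦3]  zeros at y ∈ ∅
  x = 3: [0↦4, 1↦3, 2↦5, 3↦3, 4↦4, 5↦1, 6↦1]  zeros at y ∈ ∅
  x = 4: [0↦3, 1↦1, 2↦0, 3↦0, 4↦1, 5↦3, 6↦6]  zeros at y ∈ {2, 3}
  x = 5: [0↦3, 1↦3, 2↦2, 3↦0, 4↦4, 5↦0, 6↦2]  zeros at y ∈ {3, 5}
  x = 6: [0↦2, 1↦0, 2↦2, 3↦1, 4↦4, 5↦4, 6↦1]  zeros at y ∈ {1}
Collecting zeros: affine points = {(1, 6), (4, 2), (4, 3), (5, 3), (5, 5), (6, 1)}.
Total count |C(F_7)_aff| = 6.


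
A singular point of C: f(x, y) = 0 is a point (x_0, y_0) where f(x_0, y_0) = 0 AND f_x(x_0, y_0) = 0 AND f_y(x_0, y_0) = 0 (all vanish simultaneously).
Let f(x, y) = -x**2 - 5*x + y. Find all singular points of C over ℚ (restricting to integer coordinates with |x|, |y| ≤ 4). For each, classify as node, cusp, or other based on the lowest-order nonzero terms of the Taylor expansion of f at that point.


No singular points in the scanned grid; C is smooth there.

Compute partial derivatives:
  f_x = -2*x - 5.
  f_y = 1.
f_y = 1 is a nonzero constant, so f_y never vanishes: no point (x, y) can satisfy f = f_x = f_y = 0. In particular no (x, y) ∈ {−4, ..., 4}² is singular; the curve is smooth.


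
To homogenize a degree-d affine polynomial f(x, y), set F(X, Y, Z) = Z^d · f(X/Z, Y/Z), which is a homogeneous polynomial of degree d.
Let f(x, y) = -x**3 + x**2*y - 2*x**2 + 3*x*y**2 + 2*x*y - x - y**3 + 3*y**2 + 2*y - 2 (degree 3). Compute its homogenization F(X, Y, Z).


F(X, Y, Z) = -X**3 + X**2*Y - 2*X**2*Z + 3*X*Y**2 + 2*X*Y*Z - X*Z**2 - Y**3 + 3*Y**2*Z + 2*Y*Z**2 - 2*Z**3

deg(f) = 3.
Substitute x = X/Z, y = Y/Z into f, then multiply by Z^3.
  monomial -1·x^3·y^0 ↦ -1·X^3·Y^0·Z^0.
  monomial 1·x^2·y^1 ↦ 1·X^2·Y^1·Z^0.
  monomial -2·x^2·y^0 ↦ -2·X^2·Y^0·Z^1.
  monomial 3·x^1·y^2 ↦ 3·X^1·Y^2·Z^0.
  monomial 2·x^1·y^1 ↦ 2·X^1·Y^1·Z^1.
  monomial -1·x^1·y^0 ↦ -1·X^1·Y^0·Z^2.
  monomial -1·x^0·y^3 ↦ -1·X^0·Y^3·Z^0.
  monomial 3·x^0·y^2 ↦ 3·X^0·Y^2·Z^1.
  monomial 2·x^0·y^1 ↦ 2·X^0·Y^1·Z^2.
  monomial -2·x^0·y^0 ↦ -2·X^0·Y^0·Z^3.
Collecting: F(X, Y, Z) = -X**3 + X**2*Y - 2*X**2*Z + 3*X*Y**2 + 2*X*Y*Z - X*Z**2 - Y**3 + 3*Y**2*Z + 2*Y*Z**2 - 2*Z**3.


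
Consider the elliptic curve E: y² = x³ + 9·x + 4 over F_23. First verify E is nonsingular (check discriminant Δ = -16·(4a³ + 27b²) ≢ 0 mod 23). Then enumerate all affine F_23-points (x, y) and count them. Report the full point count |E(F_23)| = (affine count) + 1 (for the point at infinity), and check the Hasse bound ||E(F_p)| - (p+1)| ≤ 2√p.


Affine points = {(0, 2), (0, 21), (3, 9), (3, 14), (4, 9), (4, 14), (5, 6), (5, 17), (8, 6), (8, 17), (9, 3), (9, 20), (10, 6), (10, 17), (11, 10), (11, 13), (12, 0), (13, 8), (13, 15), (15, 8), (15, 15), (16, 9), (16, 14), (18, 8), (18, 15), (21, 1), (21, 22)}; affine count = 27; |E(F_23)| = 28.

Discriminant check: Δ ∝ 4a³ + 27b² = 4·9³ + 27·4² = 4·729 + 27·16 ≡ 13 (mod 23). Nonzero ⇒ E is nonsingular.
For each x ∈ F_23, compute rhs = x³ + 9·x + 4 mod 23, then count y ∈ F_23 with y² ≡ rhs.
  x = 0: rhs = 4, matching y values: 2, 21 (2 points).
  x = 1: rhs = 14, matching y values: none (0 points).
  x = 2: rhs = 7, matching y values: none (0 points).
  x = 3: rhs = 12, matching y values: 9, 14 (2 points).
  x = 4: rhs = 12, matching y values: 9, 14 (2 points).
  x = 5: rhs = 13, matching y values: 6, 17 (2 points).
  x = 6: rhs = 21, matching y values: none (0 points).
  x = 7: rhs = 19, matching y values: none (0 points).
  x = 8: rhs = 13, matching y values: 6, 17 (2 points).
  x = 9: rhs = 9, matching y values: 3, 20 (2 points).
  x = 10: rhs = 13, matching y values: 6, 17 (2 points).
  x = 11: rhs = 8, matching y values: 10, 13 (2 points).
  x = 12: rhs = 0, matching y values: 0 (1 points).
  x = 13: rhs = 18, matching y values: 8, 15 (2 points).
  x = 14: rhs = 22, matching y values: none (0 points).
  x = 15: rhs = 18, matching y values: 8, 15 (2 points).
  x = 16: rhs = 12, matching y values: 9, 14 (2 points).
  x = 17: rhs = 10, matching y values: none (0 points).
  x = 18: rhs = 18, matching y values: 8, 15 (2 points).
  x = 19: rhs = 19, matching y values: none (0 points).
  x = 20: rhs = 19, matching y values: none (0 points).
  x = 21: rhs = 1, matching y values: 1, 22 (2 points).
  x = 22: rhs = 17, matching y values: none (0 points).
Total affine count: 27.
Full point count |E(F_23)| = 27 + 1 = 28.
Hasse bound: |28 − (23+1)| = |4| = 4 ≤ 2√23 ≈ 9.5917 ✓.
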